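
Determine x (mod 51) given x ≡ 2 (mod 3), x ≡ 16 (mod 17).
50

Using the Chinese Remainder Theorem:
M = product of moduli = 51
For equation 1: M_1 = 17, 17 ≡ 2 (mod 3), inverse of 17 mod 3 is 2 (check: 2 × 2 = 4 ≡ 1 (mod 3))
For equation 2: M_2 = 3, 3 ≡ 3 (mod 17), inverse of 3 mod 17 is 6 (check: 3 × 6 = 18 ≡ 1 (mod 17))
Combine: x ≡ Σ r_i×M_i×(M_i⁻¹ mod m_i) = 2×17×2 + 16×3×6 = 68 + 288 = 356
356 mod 51 = 50
x ≡ 50 (mod 51)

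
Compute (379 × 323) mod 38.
19

(379 × 323) = 122417
122417 mod 38 = 19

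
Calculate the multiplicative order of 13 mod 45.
Powers of 13 mod 45: 13^1≡13, 13^2≡34, 13^3≡37, 13^4≡31, 13^5≡43, 13^6≡19, 13^7≡22, 13^8≡16, 13^9≡28, 13^10≡4, 13^11≡7, 13^12≡1. Order = 12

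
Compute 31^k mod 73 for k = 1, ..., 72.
g^1, g^2, ..., g^{72} mod 73: {31, 12, 7, 71, 11, 49, 59, 4, 51, 48, 28, 65, 44, 50, 17, 16, 58, 46, 39, 41, 30, 54, 68, 64, 13, 38, 10, 18, 47, 70, 53, 37, 52, 6, 40, 72, 42, 61, 66, 2, 62, 24, 14, 69, 22, 25, 45, 8, 29, 23, 56, 57, 15, 27, 34, 32, 43, 19, 5, 9, 60, 35, 63, 55, 26, 3, 20, 36, 21, 67, 33, 1}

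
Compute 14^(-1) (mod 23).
14^(-1) ≡ 5 (mod 23). Verification: 14 × 5 = 70 ≡ 1 (mod 23)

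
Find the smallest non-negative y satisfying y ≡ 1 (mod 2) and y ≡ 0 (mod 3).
M = 2 × 3 = 6. M₁ = 3, y₁ ≡ 1 (mod 2). M₂ = 2, y₂ ≡ 2 (mod 3). y = 1×3×1 + 0×2×2 ≡ 3 (mod 6)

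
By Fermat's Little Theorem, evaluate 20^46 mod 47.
By Fermat's Little Theorem, 20^{46} ≡ 1 (mod 47) since 47 is prime and gcd(20, 47) = 1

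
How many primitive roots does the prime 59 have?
Number of primitive roots mod 59 = φ(58) = 28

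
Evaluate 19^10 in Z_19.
19 ≡ 0 (mod 19). 10 = 8 + 2 (binary 1010). Repeated squaring mod 19: 0^1 ≡ 0; 0^2 ≡ 0² = 0 ≡ 0; 0^4 ≡ 0² = 0 ≡ 0; 0^8 ≡ 0² = 0 ≡ 0. Multiply: 19^10 ≡ 0^8 × 0^2 ≡ 0 × 0 (mod 19): 0 × 0 = 0 ≡ 0. So 19^10 ≡ 0 (mod 19).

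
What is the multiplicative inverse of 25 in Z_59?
26

Using Extended Euclidean Algorithm:
gcd(25, 59) = 1
Bezout coefficients: 25 × 26 + 59 × -11 = 1
So 25 × 26 ≡ 1 (mod 59)
The inverse is 26 mod 59 = 26
Verification: 25 × 26 = 650 = 11 × 59 + 1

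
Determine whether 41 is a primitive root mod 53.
p - 1 = 52 has prime divisors 2, 13. Check 41^(52/q) mod 53 for each: 41^(52/2) = 41^26 ≡ 52, 41^(52/13) = 41^4 ≡ 13 (mod 53). None of these is 1, so 41 has order 52 = φ(53), so it is a primitive root mod 53.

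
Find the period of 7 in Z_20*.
Powers of 7 mod 20: 7^1≡7, 7^2≡9, 7^3≡3, 7^4≡1. Order = 4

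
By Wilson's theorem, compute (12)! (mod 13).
By Wilson's theorem, (12)! ≡ -1 ≡ 12 (mod 13)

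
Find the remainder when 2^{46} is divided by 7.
By Fermat: 2^{6} ≡ 1 (mod 7). 46 = 7×6 + 4. So 2^{46} ≡ 2^{4} ≡ 2 (mod 7)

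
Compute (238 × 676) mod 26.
0

(238 × 676) = 160888
160888 mod 26 = 0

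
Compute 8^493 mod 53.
Using Fermat: 8^{52} ≡ 1 (mod 53). 493 ≡ 25 (mod 52). So 8^{493} ≡ 8^{25} ≡ 33 (mod 53)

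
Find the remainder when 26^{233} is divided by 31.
By Fermat: 26^{30} ≡ 1 (mod 31). 233 = 7×30 + 23. So 26^{233} ≡ 26^{23} ≡ 6 (mod 31)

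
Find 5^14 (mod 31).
Using repeated squaring. 14 = 8 + 4 + 2 (binary 1110). Repeated squaring mod 31: 5^1 ≡ 5; 5^2 ≡ 5² = 25 ≡ 25; 5^4 ≡ 25² = 625 ≡ 5; 5^8 ≡ 5² = 25 ≡ 25. Multiply: 5^14 = 5^8 × 5^4 × 5^2 ≡ 25 × 5 × 25 (mod 31): 25 × 5 = 125 ≡ 1; 1 × 25 = 25 ≡ 25. So 5^14 ≡ 25 (mod 31).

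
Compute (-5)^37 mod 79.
Using repeated squaring. (-5) ≡ 74 (mod 79). 37 = 32 + 4 + 1 (binary 100101). Repeated squaring mod 79: 74^1 ≡ 74; 74^2 ≡ 74² = 5476 ≡ 25; 74^4 ≡ 25² = 625 ≡ 72; 74^8 ≡ 72² = 5184 ≡ 49; 74^16 ≡ 49² = 2401 ≡ 31; 74^32 ≡ 31² = 961 ≡ 13. Multiply: (-5)^37 ≡ 74^32 × 74^4 × 74^1 ≡ 13 × 72 × 74 (mod 79): 13 × 72 = 936 ≡ 67; 67 × 74 = 4958 ≡ 60. So (-5)^37 ≡ 60 (mod 79).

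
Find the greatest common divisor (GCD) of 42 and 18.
6

Using the Euclidean algorithm:
42 = 2 × 18 + 6
18 = 3 × 6 + 0

GCD(42, 18) = 6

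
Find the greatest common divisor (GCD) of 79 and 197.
1

Using the Euclidean algorithm:
79 = 0 × 197 + 79
197 = 2 × 79 + 39
79 = 2 × 39 + 1
39 = 39 × 1 + 0

GCD(79, 197) = 1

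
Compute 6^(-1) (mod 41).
6^(-1) ≡ 7 (mod 41). Verification: 6 × 7 = 42 ≡ 1 (mod 41)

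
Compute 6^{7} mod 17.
14

Using successive squaring:
Binary expansion of 7: 111
Powers of 6 mod 17 (each is the square of the previous):
  6^1 ≡ 6 (mod 17)
  6^2 ≡ 6² = 36 ≡ 2 (mod 17)
  6^4 ≡ 2² = 4 ≡ 4 (mod 17)
7 = 4 + 2 + 1, so 6^7 = 6^4 × 6^2 × 6^1 ≡ 4 × 2 × 6 (mod 17)
Multiplying step by step:
  4 × 2 = 8 ≡ 8 (mod 17)
  8 × 6 = 48 ≡ 14 (mod 17)
Result: 6^7 ≡ 14 (mod 17)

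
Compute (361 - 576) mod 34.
23

(361 - 576) = -215
-215 mod 34 = 23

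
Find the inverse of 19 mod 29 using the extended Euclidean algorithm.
Extended GCD: 19(-3) + 29(2) = 1. So 19^(-1) ≡ 26 ≡ 26 (mod 29). Verify: 19 × 26 = 494 ≡ 1 (mod 29)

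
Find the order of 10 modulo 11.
Powers of 10 mod 11: 10^1≡10, 10^2≡1. Order = 2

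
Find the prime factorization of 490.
2 × 5 × 7^2

Divide by primes starting from smallest:
490 ÷ 2 = 245
245 ÷ 5 = 49
49 ÷ 7 = 7
7 ÷ 7 = 1

490 = 2 × 5 × 7^2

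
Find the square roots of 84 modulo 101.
The square roots of 84 mod 101 are 36 and 65. Verify: 36² = 1296 ≡ 84 (mod 101)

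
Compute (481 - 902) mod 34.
21

(481 - 902) = -421
-421 mod 34 = 21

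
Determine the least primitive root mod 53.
p - 1 = 52 has prime divisors 2, 13. h is a primitive root mod 53 iff h^(52/q) ≢ 1 (mod 53) for each such q.
h = 2: 2^26 ≡ 52, 2^4 ≡ 16 (mod 53); none is 1, so 2 has order 52 and is a primitive root.
The smallest primitive root mod 53 is g = 2.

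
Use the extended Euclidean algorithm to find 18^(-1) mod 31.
Extended GCD: 18(-12) + 31(7) = 1. So 18^(-1) ≡ 19 ≡ 19 (mod 31). Verify: 18 × 19 = 342 ≡ 1 (mod 31)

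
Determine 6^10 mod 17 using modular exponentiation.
10 = 8 + 2 (binary 1010). Repeated squaring mod 17: 6^1 ≡ 6; 6^2 ≡ 6² = 36 ≡ 2; 6^4 ≡ 2² = 4 ≡ 4; 6^8 ≡ 4² = 16 ≡ 16. Multiply: 6^10 = 6^8 × 6^2 ≡ 16 × 2 (mod 17): 16 × 2 = 32 ≡ 15. So 6^10 ≡ 15 (mod 17).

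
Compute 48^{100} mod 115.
71

Using successive squaring:
Binary expansion of 100: 1100100
Powers of 48 mod 115 (each is the square of the previous):
  48^1 ≡ 48 (mod 115)
  48^2 ≡ 48² = 2304 ≡ 4 (mod 115)
  48^4 ≡ 4² = 16 ≡ 16 (mod 115)
  48^8 ≡ 16² = 256 ≡ 26 (mod 115)
  48^16 ≡ 26² = 676 ≡ 101 (mod 115)
  48^32 ≡ 101² = 10201 ≡ 81 (mod 115)
  48^64 ≡ 81² = 6561 ≡ 6 (mod 115)
100 = 64 + 32 + 4, so 48^100 = 48^64 × 48^32 × 48^4 ≡ 6 × 81 × 16 (mod 115)
Multiplying step by step:
  6 × 81 = 486 ≡ 26 (mod 115)
  26 × 16 = 416 ≡ 71 (mod 115)
Result: 48^100 ≡ 71 (mod 115)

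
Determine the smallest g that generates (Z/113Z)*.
3

A primitive root g modulo p has order p-1 = 112
Prime divisors of 112: [2, 7]
g is a primitive root iff g^(112/q) ≢ 1 (mod 113) for each prime divisor q
Testing small values:
  g = 2: 2^56 ≡ 1, 2^16 ≡ 109 (mod 113) → 2^56 ≡ 1, not primitive root
  g = 3: 3^56 ≡ 112, 3^16 ≡ 49 (mod 113) → none is 1, primitive root!
The smallest primitive root is 3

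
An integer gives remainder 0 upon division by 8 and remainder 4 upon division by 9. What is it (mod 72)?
M = 8 × 9 = 72. M₁ = 9, y₁ ≡ 1 (mod 8). M₂ = 8, y₂ ≡ 8 (mod 9). x = 0×9×1 + 4×8×8 ≡ 40 (mod 72). The smallest positive such number is 40.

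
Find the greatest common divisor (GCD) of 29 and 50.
1

Using the Euclidean algorithm:
29 = 0 × 50 + 29
50 = 1 × 29 + 21
29 = 1 × 21 + 8
21 = 2 × 8 + 5
8 = 1 × 5 + 3
5 = 1 × 3 + 2
3 = 1 × 2 + 1
2 = 2 × 1 + 0

GCD(29, 50) = 1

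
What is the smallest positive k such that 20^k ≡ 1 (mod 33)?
Powers of 20 mod 33: 20^1≡20, 20^2≡4, 20^3≡14, 20^4≡16, 20^5≡23, 20^6≡31, 20^7≡26, 20^8≡25, 20^9≡5, 20^10≡1. Order = 10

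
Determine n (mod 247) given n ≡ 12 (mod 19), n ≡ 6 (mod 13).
240

Using the Chinese Remainder Theorem:
M = product of moduli = 247
For equation 1: M_1 = 13, 13 ≡ 13 (mod 19), inverse of 13 mod 19 is 3 (check: 13 × 3 = 39 ≡ 1 (mod 19))
For equation 2: M_2 = 19, 19 ≡ 6 (mod 13), inverse of 19 mod 13 is 11 (check: 6 × 11 = 66 ≡ 1 (mod 13))
Combine: n ≡ Σ r_i×M_i×(M_i⁻¹ mod m_i) = 12×13×3 + 6×19×11 = 468 + 1254 = 1722
1722 mod 247 = 240
n ≡ 240 (mod 247)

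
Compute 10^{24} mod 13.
1

Using successive squaring:
Binary expansion of 24: 11000
Powers of 10 mod 13 (each is the square of the previous):
  10^1 ≡ 10 (mod 13)
  10^2 ≡ 10² = 100 ≡ 9 (mod 13)
  10^4 ≡ 9² = 81 ≡ 3 (mod 13)
  10^8 ≡ 3² = 9 ≡ 9 (mod 13)
  10^16 ≡ 9² = 81 ≡ 3 (mod 13)
24 = 16 + 8, so 10^24 = 10^16 × 10^8 ≡ 3 × 9 (mod 13)
Multiplying step by step:
  3 × 9 = 27 ≡ 1 (mod 13)
Result: 10^24 ≡ 1 (mod 13)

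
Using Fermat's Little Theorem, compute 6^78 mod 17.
By Fermat: 6^{16} ≡ 1 (mod 17). 78 = 4×16 + 14. So 6^{78} ≡ 6^{14} ≡ 9 (mod 17)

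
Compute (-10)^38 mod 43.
Using repeated squaring. (-10) ≡ 33 (mod 43). 38 = 32 + 4 + 2 (binary 100110). Repeated squaring mod 43: 33^1 ≡ 33; 33^2 ≡ 33² = 1089 ≡ 14; 33^4 ≡ 14² = 196 ≡ 24; 33^8 ≡ 24² = 576 ≡ 17; 33^16 ≡ 17² = 289 ≡ 31; 33^32 ≡ 31² = 961 ≡ 15. Multiply: (-10)^38 ≡ 33^32 × 33^4 × 33^2 ≡ 15 × 24 × 14 (mod 43): 15 × 24 = 360 ≡ 16; 16 × 14 = 224 ≡ 9. So (-10)^38 ≡ 9 (mod 43).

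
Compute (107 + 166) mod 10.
3

(107 + 166) = 273
273 mod 10 = 3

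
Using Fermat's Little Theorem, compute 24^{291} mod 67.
9

By Fermat's Little Theorem, a^(p-1) ≡ 1 (mod p) for prime p and gcd(a, p) = 1
Here p = 67, so 24^66 ≡ 1 (mod 67)
We can reduce the exponent: 291 mod 66 = 27
So 24^291 ≡ 24^27 (mod 67)
Computing: 24^27 mod 67 = 9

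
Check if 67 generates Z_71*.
p - 1 = 70 has prime divisors 2, 5, 7. Check 67^(70/q) mod 71 for each: 67^(70/2) = 67^35 ≡ 70, 67^(70/5) = 67^14 ≡ 5, 67^(70/7) = 67^10 ≡ 48 (mod 71). None of these is 1, so 67 has order 70 = φ(71), so it is a primitive root mod 71.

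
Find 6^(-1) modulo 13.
11

Using Extended Euclidean Algorithm:
gcd(6, 13) = 1
Bezout coefficients: 6 × -2 + 13 × 1 = 1
So 6 × -2 ≡ 1 (mod 13)
The inverse is -2 mod 13 = 11
Verification: 6 × 11 = 66 = 5 × 13 + 1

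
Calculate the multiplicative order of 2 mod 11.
Powers of 2 mod 11: 2^1≡2, 2^2≡4, 2^3≡8, 2^4≡5, 2^5≡10, 2^6≡9, 2^7≡7, 2^8≡3, 2^9≡6, 2^10≡1. Order = 10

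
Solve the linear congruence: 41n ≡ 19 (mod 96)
59

Since gcd(41, 96) = 1 divides 19, a solution exists.
Multiply both sides by the inverse of 41 mod 96:
  41^(-1) mod 96 = 89
  x ≡ 89 × 19 ≡ 1691 ≡ 59 (mod 96)
Verification: 41 × 59 = 2419 = 25 × 96 + 19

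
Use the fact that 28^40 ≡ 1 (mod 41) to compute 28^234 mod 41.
By Fermat: 28^{40} ≡ 1 (mod 41). 234 = 5×40 + 34. So 28^{234} ≡ 28^{34} ≡ 21 (mod 41)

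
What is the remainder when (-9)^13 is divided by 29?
Using repeated squaring. (-9) ≡ 20 (mod 29). 13 = 8 + 4 + 1 (binary 1101). Repeated squaring mod 29: 20^1 ≡ 20; 20^2 ≡ 20² = 400 ≡ 23; 20^4 ≡ 23² = 529 ≡ 7; 20^8 ≡ 7² = 49 ≡ 20. Multiply: (-9)^13 ≡ 20^8 × 20^4 × 20^1 ≡ 20 × 7 × 20 (mod 29): 20 × 7 = 140 ≡ 24; 24 × 20 = 480 ≡ 16. So (-9)^13 ≡ 16 (mod 29).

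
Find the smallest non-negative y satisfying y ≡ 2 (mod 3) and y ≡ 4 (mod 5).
M = 3 × 5 = 15. M₁ = 5, y₁ ≡ 2 (mod 3). M₂ = 3, y₂ ≡ 2 (mod 5). y = 2×5×2 + 4×3×2 ≡ 14 (mod 15)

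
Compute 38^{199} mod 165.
152

Using successive squaring:
Binary expansion of 199: 11000111
Powers of 38 mod 165 (each is the square of the previous):
  38^1 ≡ 38 (mod 165)
  38^2 ≡ 38² = 1444 ≡ 124 (mod 165)
  38^4 ≡ 124² = 15376 ≡ 31 (mod 165)
  38^8 ≡ 31² = 961 ≡ 136 (mod 165)
  38^16 ≡ 136² = 18496 ≡ 16 (mod 165)
  38^32 ≡ 16² = 256 ≡ 91 (mod 165)
  38^64 ≡ 91² = 8281 ≡ 31 (mod 165)
  38^128 ≡ 31² = 961 ≡ 136 (mod 165)
199 = 128 + 64 + 4 + 2 + 1, so 38^199 = 38^128 × 38^64 × 38^4 × 38^2 × 38^1 ≡ 136 × 31 × 31 × 124 × 38 (mod 165)
Multiplying step by step:
  136 × 31 = 4216 ≡ 91 (mod 165)
  91 × 31 = 2821 ≡ 16 (mod 165)
  16 × 124 = 1984 ≡ 4 (mod 165)
  4 × 38 = 152 ≡ 152 (mod 165)
Result: 38^199 ≡ 152 (mod 165)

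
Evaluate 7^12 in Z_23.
Using repeated squaring. 12 = 8 + 4 (binary 1100). Repeated squaring mod 23: 7^1 ≡ 7; 7^2 ≡ 7² = 49 ≡ 3; 7^4 ≡ 3² = 9 ≡ 9; 7^8 ≡ 9² = 81 ≡ 12. Multiply: 7^12 = 7^8 × 7^4 ≡ 12 × 9 (mod 23): 12 × 9 = 108 ≡ 16. So 7^12 ≡ 16 (mod 23).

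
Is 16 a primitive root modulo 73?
No

To verify, check if 16^(72/q) ≢ 1 (mod 73) for each prime divisor q of 72
Divisors of 72 = 72: [1, 2, 3, 4, 6, 8, 9, 12, 18, 24, 36, 72]
  16^(72/2) = 16^36 ≡ 1 (mod 73)
  16^(72/3) = 16^24 ≡ 64 (mod 73)
Conclusion: 16 is not a primitive root modulo 73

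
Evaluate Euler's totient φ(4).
2

Prime factorization: 4 = 2^2
Using the formula φ(n) = n × Π(1 - 1/p) for each prime factor p:
φ(4) = 4 × (1 - 1/2)
φ(4) = 2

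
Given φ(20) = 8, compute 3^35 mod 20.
By Euler: 3^{8} ≡ 1 (mod 20) since gcd(3, 20) = 1. 35 = 4×8 + 3. So 3^{35} ≡ 3^{3} ≡ 7 (mod 20)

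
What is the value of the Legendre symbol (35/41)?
(35/41) = 35^{20} mod 41 = -1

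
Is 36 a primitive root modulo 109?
No

To verify, check if 36^(108/q) ≢ 1 (mod 109) for each prime divisor q of 108
Divisors of 108 = 108: [1, 2, 3, 4, 6, 9, 12, 18, 27, 36, 54, 108]
  36^(108/2) = 36^54 ≡ 1 (mod 109)
  36^(108/3) = 36^36 ≡ 45 (mod 109)
Conclusion: 36 is not a primitive root modulo 109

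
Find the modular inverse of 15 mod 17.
15^(-1) ≡ 8 (mod 17). Verification: 15 × 8 = 120 ≡ 1 (mod 17)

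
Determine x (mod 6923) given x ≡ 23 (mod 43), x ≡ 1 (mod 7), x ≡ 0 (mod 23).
2990

Using the Chinese Remainder Theorem:
M = product of moduli = 6923
For equation 1: M_1 = 161, 161 ≡ 32 (mod 43), inverse of 161 mod 43 is 39 (check: 32 × 39 = 1248 ≡ 1 (mod 43))
For equation 2: M_2 = 989, 989 ≡ 2 (mod 7), inverse of 989 mod 7 is 4 (check: 2 × 4 = 8 ≡ 1 (mod 7))
For equation 3: M_3 = 301, 301 ≡ 2 (mod 23), inverse of 301 mod 23 is 12 (check: 2 × 12 = 24 ≡ 1 (mod 23))
Combine: x ≡ Σ r_i×M_i×(M_i⁻¹ mod m_i) = 23×161×39 + 1×989×4 + 0×301×12 = 144417 + 3956 + 0 = 148373
148373 mod 6923 = 2990
x ≡ 2990 (mod 6923)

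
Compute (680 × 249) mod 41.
31

(680 × 249) = 169320
169320 mod 41 = 31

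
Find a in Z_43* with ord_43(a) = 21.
9 has order 21 mod 43 since 9^{21} ≡ 1 (mod 43) and no smaller power works.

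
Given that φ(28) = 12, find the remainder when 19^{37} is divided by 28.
By Euler: 19^{12} ≡ 1 (mod 28) since gcd(19, 28) = 1. 37 = 3×12 + 1. So 19^{37} ≡ 19^{1} ≡ 19 (mod 28)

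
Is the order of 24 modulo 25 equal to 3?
No, the actual order is 2, not 3.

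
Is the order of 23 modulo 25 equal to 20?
Yes, ord_25(23) = 20.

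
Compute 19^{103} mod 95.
19

Using successive squaring:
Binary expansion of 103: 1100111
Powers of 19 mod 95 (each is the square of the previous):
  19^1 ≡ 19 (mod 95)
  19^2 ≡ 19² = 361 ≡ 76 (mod 95)
  19^4 ≡ 76² = 5776 ≡ 76 (mod 95)
  19^8 ≡ 76² = 5776 ≡ 76 (mod 95)
  19^16 ≡ 76² = 5776 ≡ 76 (mod 95)
  19^32 ≡ 76² = 5776 ≡ 76 (mod 95)
  19^64 ≡ 76² = 5776 ≡ 76 (mod 95)
103 = 64 + 32 + 4 + 2 + 1, so 19^103 = 19^64 × 19^32 × 19^4 × 19^2 × 19^1 ≡ 76 × 76 × 76 × 76 × 19 (mod 95)
Multiplying step by step:
  76 × 76 = 5776 ≡ 76 (mod 95)
  76 × 76 = 5776 ≡ 76 (mod 95)
  76 × 76 = 5776 ≡ 76 (mod 95)
  76 × 19 = 1444 ≡ 19 (mod 95)
Result: 19^103 ≡ 19 (mod 95)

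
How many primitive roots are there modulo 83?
Number of primitive roots mod 83 = φ(82) = 40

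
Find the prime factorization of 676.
2^2 × 13^2

Divide by primes starting from smallest:
676 ÷ 2 = 338
338 ÷ 2 = 169
169 ÷ 13 = 13
13 ÷ 13 = 1

676 = 2^2 × 13^2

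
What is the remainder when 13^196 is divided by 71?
Using Fermat: 13^{70} ≡ 1 (mod 71). 196 ≡ 56 (mod 70). So 13^{196} ≡ 13^{56} ≡ 54 (mod 71)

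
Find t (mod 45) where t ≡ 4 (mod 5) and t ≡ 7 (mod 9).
M = 5 × 9 = 45. M₁ = 9, y₁ ≡ 4 (mod 5). M₂ = 5, y₂ ≡ 2 (mod 9). t = 4×9×4 + 7×5×2 ≡ 34 (mod 45)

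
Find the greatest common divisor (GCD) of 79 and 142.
1

Using the Euclidean algorithm:
79 = 0 × 142 + 79
142 = 1 × 79 + 63
79 = 1 × 63 + 16
63 = 3 × 16 + 15
16 = 1 × 15 + 1
15 = 15 × 1 + 0

GCD(79, 142) = 1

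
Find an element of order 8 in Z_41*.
3 has order 8 mod 41 since 3^{8} ≡ 1 (mod 41) and no smaller power works.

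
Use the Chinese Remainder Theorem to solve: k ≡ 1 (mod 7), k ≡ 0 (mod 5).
15

Using the Chinese Remainder Theorem:
M = product of moduli = 35
For equation 1: M_1 = 5, 5 ≡ 5 (mod 7), inverse of 5 mod 7 is 3 (check: 5 × 3 = 15 ≡ 1 (mod 7))
For equation 2: M_2 = 7, 7 ≡ 2 (mod 5), inverse of 7 mod 5 is 3 (check: 2 × 3 = 6 ≡ 1 (mod 5))
Combine: k ≡ Σ r_i×M_i×(M_i⁻¹ mod m_i) = 1×5×3 + 0×7×3 = 15 + 0 = 15
15 mod 35 = 15
k ≡ 15 (mod 35)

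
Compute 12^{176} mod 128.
0

Using successive squaring:
Binary expansion of 176: 10110000
Powers of 12 mod 128 (each is the square of the previous):
  12^1 ≡ 12 (mod 128)
  12^2 ≡ 12² = 144 ≡ 16 (mod 128)
  12^4 ≡ 16² = 256 ≡ 0 (mod 128)
  12^8 ≡ 0² = 0 ≡ 0 (mod 128)
  12^16 ≡ 0² = 0 ≡ 0 (mod 128)
  12^32 ≡ 0² = 0 ≡ 0 (mod 128)
  12^64 ≡ 0² = 0 ≡ 0 (mod 128)
  12^128 ≡ 0² = 0 ≡ 0 (mod 128)
176 = 128 + 32 + 16, so 12^176 = 12^128 × 12^32 × 12^16 ≡ 0 × 0 × 0 (mod 128)
Multiplying step by step:
  0 × 0 = 0 ≡ 0 (mod 128)
  0 × 0 = 0 ≡ 0 (mod 128)
Result: 12^176 ≡ 0 (mod 128)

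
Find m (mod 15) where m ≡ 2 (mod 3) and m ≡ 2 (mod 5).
M = 3 × 5 = 15. M₁ = 5, y₁ ≡ 2 (mod 3). M₂ = 3, y₂ ≡ 2 (mod 5). m = 2×5×2 + 2×3×2 ≡ 2 (mod 15)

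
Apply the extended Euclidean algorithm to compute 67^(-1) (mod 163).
Extended GCD: 67(73) + 163(-30) = 1. So 67^(-1) ≡ 73 ≡ 73 (mod 163). Verify: 67 × 73 = 4891 ≡ 1 (mod 163)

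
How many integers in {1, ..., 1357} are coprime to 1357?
1276

Prime factorization: 1357 = 23 × 59
Using the formula φ(n) = n × Π(1 - 1/p) for each prime factor p:
φ(1357) = 1357 × (1 - 1/23) × (1 - 1/59)
φ(1357) = 1276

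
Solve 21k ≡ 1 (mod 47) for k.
21^(-1) ≡ 9 (mod 47). Verification: 21 × 9 = 189 ≡ 1 (mod 47)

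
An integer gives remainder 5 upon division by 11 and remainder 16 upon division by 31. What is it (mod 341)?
M = 11 × 31 = 341. M₁ = 31, y₁ ≡ 5 (mod 11). M₂ = 11, y₂ ≡ 17 (mod 31). x = 5×31×5 + 16×11×17 ≡ 16 (mod 341). The smallest positive such number is 16.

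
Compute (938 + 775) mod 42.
33

(938 + 775) = 1713
1713 mod 42 = 33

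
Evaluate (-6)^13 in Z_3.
Using repeated squaring. (-6) ≡ 0 (mod 3). 13 = 8 + 4 + 1 (binary 1101). Repeated squaring mod 3: 0^1 ≡ 0; 0^2 ≡ 0² = 0 ≡ 0; 0^4 ≡ 0² = 0 ≡ 0; 0^8 ≡ 0² = 0 ≡ 0. Multiply: (-6)^13 ≡ 0^8 × 0^4 × 0^1 ≡ 0 × 0 × 0 (mod 3): 0 × 0 = 0 ≡ 0; 0 × 0 = 0 ≡ 0. So (-6)^13 ≡ 0 (mod 3).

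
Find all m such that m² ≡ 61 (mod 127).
The square roots of 61 mod 127 are 76 and 51. Verify: 76² = 5776 ≡ 61 (mod 127)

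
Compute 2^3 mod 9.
3 = 2 + 1 (binary 11). Repeated squaring mod 9: 2^1 ≡ 2; 2^2 ≡ 2² = 4 ≡ 4. Multiply: 2^3 = 2^2 × 2^1 ≡ 4 × 2 (mod 9): 4 × 2 = 8 ≡ 8. So 2^3 ≡ 8 (mod 9).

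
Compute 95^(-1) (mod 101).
84

Using Extended Euclidean Algorithm:
gcd(95, 101) = 1
Bezout coefficients: 95 × -17 + 101 × 16 = 1
So 95 × -17 ≡ 1 (mod 101)
The inverse is -17 mod 101 = 84
Verification: 95 × 84 = 7980 = 79 × 101 + 1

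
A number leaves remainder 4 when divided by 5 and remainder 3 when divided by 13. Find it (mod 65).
M = 5 × 13 = 65. M₁ = 13, y₁ ≡ 2 (mod 5). M₂ = 5, y₂ ≡ 8 (mod 13). x = 4×13×2 + 3×5×8 ≡ 29 (mod 65)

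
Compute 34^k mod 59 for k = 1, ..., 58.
g^1, g^2, ..., g^{58} mod 59: {34, 35, 10, 45, 55, 41, 37, 19, 56, 16, 13, 29, 42, 12, 54, 7, 2, 9, 11, 20, 31, 51, 23, 15, 38, 53, 32, 26, 58, 25, 24, 49, 14, 4, 18, 22, 40, 3, 43, 46, 30, 17, 47, 5, 52, 57, 50, 48, 39, 28, 8, 36, 44, 21, 6, 27, 33, 1}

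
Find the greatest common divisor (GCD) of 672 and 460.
4

Using the Euclidean algorithm:
672 = 1 × 460 + 212
460 = 2 × 212 + 36
212 = 5 × 36 + 32
36 = 1 × 32 + 4
32 = 8 × 4 + 0

GCD(672, 460) = 4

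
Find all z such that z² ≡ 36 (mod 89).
The square roots of 36 mod 89 are 83 and 6. Verify: 83² = 6889 ≡ 36 (mod 89)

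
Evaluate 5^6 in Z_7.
6 = 4 + 2 (binary 110). Repeated squaring mod 7: 5^1 ≡ 5; 5^2 ≡ 5² = 25 ≡ 4; 5^4 ≡ 4² = 16 ≡ 2. Multiply: 5^6 = 5^4 × 5^2 ≡ 2 × 4 (mod 7): 2 × 4 = 8 ≡ 1. So 5^6 ≡ 1 (mod 7).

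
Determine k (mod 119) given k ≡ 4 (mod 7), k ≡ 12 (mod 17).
46

Using the Chinese Remainder Theorem:
M = product of moduli = 119
For equation 1: M_1 = 17, 17 ≡ 3 (mod 7), inverse of 17 mod 7 is 5 (check: 3 × 5 = 15 ≡ 1 (mod 7))
For equation 2: M_2 = 7, 7 ≡ 7 (mod 17), inverse of 7 mod 17 is 5 (check: 7 × 5 = 35 ≡ 1 (mod 17))
Combine: k ≡ Σ r_i×M_i×(M_i⁻¹ mod m_i) = 4×17×5 + 12×7×5 = 340 + 420 = 760
760 mod 119 = 46
k ≡ 46 (mod 119)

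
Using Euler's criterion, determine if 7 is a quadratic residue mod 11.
By Euler's criterion: 7^{5} ≡ 10 (mod 11). Since this equals -1 (≡ 10), 7 is not a QR.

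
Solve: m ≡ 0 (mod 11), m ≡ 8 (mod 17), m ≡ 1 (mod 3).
M = 11 × 17 × 3 = 561. M₁ = 51, y₁ ≡ 8 (mod 11). M₂ = 33, y₂ ≡ 16 (mod 17). M₃ = 187, y₃ ≡ 1 (mod 3). m = 0×51×8 + 8×33×16 + 1×187×1 ≡ 484 (mod 561)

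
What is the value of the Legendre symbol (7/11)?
(7/11) = 7^{5} mod 11 = -1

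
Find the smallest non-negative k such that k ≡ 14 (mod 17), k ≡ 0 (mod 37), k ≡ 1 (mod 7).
2479

Using the Chinese Remainder Theorem:
M = product of moduli = 4403
For equation 1: M_1 = 259, 259 ≡ 4 (mod 17), inverse of 259 mod 17 is 13 (check: 4 × 13 = 52 ≡ 1 (mod 17))
For equation 2: M_2 = 119, 119 ≡ 8 (mod 37), inverse of 119 mod 37 is 14 (check: 8 × 14 = 112 ≡ 1 (mod 37))
For equation 3: M_3 = 629, 629 ≡ 6 (mod 7), inverse of 629 mod 7 is 6 (check: 6 × 6 = 36 ≡ 1 (mod 7))
Combine: k ≡ Σ r_i×M_i×(M_i⁻¹ mod m_i) = 14×259×13 + 0×119×14 + 1×629×6 = 47138 + 0 + 3774 = 50912
50912 mod 4403 = 2479
k ≡ 2479 (mod 4403)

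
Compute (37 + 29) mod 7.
3

(37 + 29) = 66
66 mod 7 = 3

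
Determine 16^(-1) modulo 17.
16^(-1) ≡ 16 (mod 17). Verification: 16 × 16 = 256 ≡ 1 (mod 17)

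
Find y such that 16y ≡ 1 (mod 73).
16^(-1) ≡ 32 (mod 73). Verification: 16 × 32 = 512 ≡ 1 (mod 73)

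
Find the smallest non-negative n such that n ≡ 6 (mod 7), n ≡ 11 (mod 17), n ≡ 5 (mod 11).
181

Using the Chinese Remainder Theorem:
M = product of moduli = 1309
For equation 1: M_1 = 187, 187 ≡ 5 (mod 7), inverse of 187 mod 7 is 3 (check: 5 × 3 = 15 ≡ 1 (mod 7))
For equation 2: M_2 = 77, 77 ≡ 9 (mod 17), inverse of 77 mod 17 is 2 (check: 9 × 2 = 18 ≡ 1 (mod 17))
For equation 3: M_3 = 119, 119 ≡ 9 (mod 11), inverse of 119 mod 11 is 5 (check: 9 × 5 = 45 ≡ 1 (mod 11))
Combine: n ≡ Σ r_i×M_i×(M_i⁻¹ mod m_i) = 6×187×3 + 11×77×2 + 5×119×5 = 3366 + 1694 + 2975 = 8035
8035 mod 1309 = 181
n ≡ 181 (mod 1309)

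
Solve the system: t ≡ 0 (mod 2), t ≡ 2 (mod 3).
M = 2 × 3 = 6. M₁ = 3, y₁ ≡ 1 (mod 2). M₂ = 2, y₂ ≡ 2 (mod 3). t = 0×3×1 + 2×2×2 ≡ 2 (mod 6)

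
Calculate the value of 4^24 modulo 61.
Using repeated squaring. 24 = 16 + 8 (binary 11000). Repeated squaring mod 61: 4^1 ≡ 4; 4^2 ≡ 4² = 16 ≡ 16; 4^4 ≡ 16² = 256 ≡ 12; 4^8 ≡ 12² = 144 ≡ 22; 4^16 ≡ 22² = 484 ≡ 57. Multiply: 4^24 = 4^16 × 4^8 ≡ 57 × 22 (mod 61): 57 × 22 = 1254 ≡ 34. So 4^24 ≡ 34 (mod 61).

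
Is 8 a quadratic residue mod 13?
By Euler's criterion: 8^{6} ≡ 12 (mod 13). Since this equals -1 (≡ 12), 8 is not a QR.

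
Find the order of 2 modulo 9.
Powers of 2 mod 9: 2^1≡2, 2^2≡4, 2^3≡8, 2^4≡7, 2^5≡5, 2^6≡1. Order = 6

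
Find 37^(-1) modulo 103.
39

Using Extended Euclidean Algorithm:
gcd(37, 103) = 1
Bezout coefficients: 37 × 39 + 103 × -14 = 1
So 37 × 39 ≡ 1 (mod 103)
The inverse is 39 mod 103 = 39
Verification: 37 × 39 = 1443 = 14 × 103 + 1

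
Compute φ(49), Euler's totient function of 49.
42

Prime factorization: 49 = 7^2
Using the formula φ(n) = n × Π(1 - 1/p) for each prime factor p:
φ(49) = 49 × (1 - 1/7)
φ(49) = 42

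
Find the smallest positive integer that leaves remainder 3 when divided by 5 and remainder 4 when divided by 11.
M = 5 × 11 = 55. M₁ = 11, y₁ ≡ 1 (mod 5). M₂ = 5, y₂ ≡ 9 (mod 11). k = 3×11×1 + 4×5×9 ≡ 48 (mod 55). The smallest positive such number is 48.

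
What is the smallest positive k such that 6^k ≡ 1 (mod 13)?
Powers of 6 mod 13: 6^1≡6, 6^2≡10, 6^3≡8, 6^4≡9, 6^5≡2, 6^6≡12, 6^7≡7, 6^8≡3, 6^9≡5, 6^10≡4, 6^11≡11, 6^12≡1. Order = 12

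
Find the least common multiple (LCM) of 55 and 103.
5665

First find GCD(55, 103) using the Euclidean algorithm:
55 = 0 × 103 + 55
103 = 1 × 55 + 48
55 = 1 × 48 + 7
48 = 6 × 7 + 6
7 = 1 × 6 + 1
6 = 6 × 1 + 0
GCD(55, 103) = 1

LCM formula: LCM(a, b) = (a × b) / GCD(a, b)
LCM(55, 103) = (55 × 103) / 1
LCM(55, 103) = 5665 / 1
LCM(55, 103) = 5665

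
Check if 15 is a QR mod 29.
By Euler's criterion: 15^{14} ≡ 28 (mod 29). Since this equals -1 (≡ 28), 15 is not a QR.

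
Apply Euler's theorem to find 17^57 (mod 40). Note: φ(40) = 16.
By Euler: 17^{16} ≡ 1 (mod 40) since gcd(17, 40) = 1. 57 = 3×16 + 9. So 17^{57} ≡ 17^{9} ≡ 17 (mod 40)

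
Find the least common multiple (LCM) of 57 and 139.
7923

First find GCD(57, 139) using the Euclidean algorithm:
57 = 0 × 139 + 57
139 = 2 × 57 + 25
57 = 2 × 25 + 7
25 = 3 × 7 + 4
7 = 1 × 4 + 3
4 = 1 × 3 + 1
3 = 3 × 1 + 0
GCD(57, 139) = 1

LCM formula: LCM(a, b) = (a × b) / GCD(a, b)
LCM(57, 139) = (57 × 139) / 1
LCM(57, 139) = 7923 / 1
LCM(57, 139) = 7923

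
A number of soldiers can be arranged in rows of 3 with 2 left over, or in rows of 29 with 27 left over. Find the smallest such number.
M = 3 × 29 = 87. M₁ = 29, y₁ ≡ 2 (mod 3). M₂ = 3, y₂ ≡ 10 (mod 29). x = 2×29×2 + 27×3×10 ≡ 56 (mod 87). The smallest positive such number is 56.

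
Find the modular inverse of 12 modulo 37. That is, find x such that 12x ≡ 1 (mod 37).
34

Using Extended Euclidean Algorithm:
gcd(12, 37) = 1
Bezout coefficients: 12 × -3 + 37 × 1 = 1
So 12 × -3 ≡ 1 (mod 37)
The inverse is -3 mod 37 = 34
Verification: 12 × 34 = 408 = 11 × 37 + 1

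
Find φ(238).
96

Prime factorization: 238 = 2 × 7 × 17
Using the formula φ(n) = n × Π(1 - 1/p) for each prime factor p:
φ(238) = 238 × (1 - 1/2) × (1 - 1/7) × (1 - 1/17)
φ(238) = 96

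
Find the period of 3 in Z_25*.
Powers of 3 mod 25: 3^1≡3, 3^2≡9, 3^3≡2, 3^4≡6, 3^5≡18, 3^6≡4, 3^7≡12, 3^8≡11, 3^9≡8, 3^10≡24, 3^11≡22, 3^12≡16, 3^13≡23, 3^14≡19, 3^15≡7, 3^16≡21, 3^17≡13, 3^18≡14, 3^19≡17, 3^20≡1. Order = 20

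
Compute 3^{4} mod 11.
4

Using successive squaring:
Binary expansion of 4: 100
Powers of 3 mod 11 (each is the square of the previous):
  3^1 ≡ 3 (mod 11)
  3^2 ≡ 3² = 9 ≡ 9 (mod 11)
  3^4 ≡ 9² = 81 ≡ 4 (mod 11)
4 is a power of 2, so 3^4 is the last square: ≡ 4 (mod 11)
Result: 3^4 ≡ 4 (mod 11)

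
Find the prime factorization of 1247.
29 × 43

Divide by primes starting from smallest:
1247 ÷ 29 = 43
43 ÷ 43 = 1

1247 = 29 × 43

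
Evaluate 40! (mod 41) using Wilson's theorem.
By Wilson's theorem, (40)! ≡ -1 ≡ 40 (mod 41)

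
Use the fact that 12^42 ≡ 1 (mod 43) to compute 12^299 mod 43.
By Fermat: 12^{42} ≡ 1 (mod 43). 299 = 7×42 + 5. So 12^{299} ≡ 12^{5} ≡ 34 (mod 43)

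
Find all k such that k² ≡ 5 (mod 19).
The square roots of 5 mod 19 are 9 and 10. Verify: 9² = 81 ≡ 5 (mod 19)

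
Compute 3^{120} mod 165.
111

Using successive squaring:
Binary expansion of 120: 1111000
Powers of 3 mod 165 (each is the square of the previous):
  3^1 ≡ 3 (mod 165)
  3^2 ≡ 3² = 9 ≡ 9 (mod 165)
  3^4 ≡ 9² = 81 ≡ 81 (mod 165)
  3^8 ≡ 81² = 6561 ≡ 126 (mod 165)
  3^16 ≡ 126² = 15876 ≡ 36 (mod 165)
  3^32 ≡ 36² = 1296 ≡ 141 (mod 165)
  3^64 ≡ 141² = 19881 ≡ 81 (mod 165)
120 = 64 + 32 + 16 + 8, so 3^120 = 3^64 × 3^32 × 3^16 × 3^8 ≡ 81 × 141 × 36 × 126 (mod 165)
Multiplying step by step:
  81 × 141 = 11421 ≡ 36 (mod 165)
  36 × 36 = 1296 ≡ 141 (mod 165)
  141 × 126 = 17766 ≡ 111 (mod 165)
Result: 3^120 ≡ 111 (mod 165)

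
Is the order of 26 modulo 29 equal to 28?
Yes, ord_29(26) = 28.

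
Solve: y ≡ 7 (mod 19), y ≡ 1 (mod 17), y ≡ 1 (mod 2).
M = 19 × 17 × 2 = 646. M₁ = 34, y₁ ≡ 14 (mod 19). M₂ = 38, y₂ ≡ 13 (mod 17). M₃ = 323, y₃ ≡ 1 (mod 2). y = 7×34×14 + 1×38×13 + 1×323×1 ≡ 273 (mod 646)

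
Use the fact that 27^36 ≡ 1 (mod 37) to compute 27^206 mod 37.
By Fermat: 27^{36} ≡ 1 (mod 37). 206 = 5×36 + 26. So 27^{206} ≡ 27^{26} ≡ 26 (mod 37)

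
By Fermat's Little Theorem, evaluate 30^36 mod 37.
By Fermat's Little Theorem, 30^{36} ≡ 1 (mod 37) since 37 is prime and gcd(30, 37) = 1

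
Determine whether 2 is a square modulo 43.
By Euler's criterion: 2^{21} ≡ 42 (mod 43). Since this equals -1 (≡ 42), 2 is not a QR.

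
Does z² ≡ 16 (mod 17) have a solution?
By Euler's criterion: 16^{8} ≡ 1 (mod 17). Since this equals 1, 16 is a QR.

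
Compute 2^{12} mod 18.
10

Using successive squaring:
Binary expansion of 12: 1100
Powers of 2 mod 18 (each is the square of the previous):
  2^1 ≡ 2 (mod 18)
  2^2 ≡ 2² = 4 ≡ 4 (mod 18)
  2^4 ≡ 4² = 16 ≡ 16 (mod 18)
  2^8 ≡ 16² = 256 ≡ 4 (mod 18)
12 = 8 + 4, so 2^12 = 2^8 × 2^4 ≡ 4 × 16 (mod 18)
Multiplying step by step:
  4 × 16 = 64 ≡ 10 (mod 18)
Result: 2^12 ≡ 10 (mod 18)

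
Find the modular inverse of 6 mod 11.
6^(-1) ≡ 2 (mod 11). Verification: 6 × 2 = 12 ≡ 1 (mod 11)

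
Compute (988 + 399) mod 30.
7

(988 + 399) = 1387
1387 mod 30 = 7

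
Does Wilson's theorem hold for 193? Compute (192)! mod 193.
(192)! mod 193 = 192. Since this equals -1 (mod 193), Wilson confirms 193 is prime.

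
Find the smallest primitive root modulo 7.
3

A primitive root g modulo p has order p-1 = 6
Prime divisors of 6: [2, 3]
g is a primitive root iff g^(6/q) ≢ 1 (mod 7) for each prime divisor q
Testing small values:
  g = 2: 2^3 ≡ 1, 2^2 ≡ 4 (mod 7) → 2^3 ≡ 1, not primitive root
  g = 3: 3^3 ≡ 6, 3^2 ≡ 2 (mod 7) → none is 1, primitive root!
The smallest primitive root is 3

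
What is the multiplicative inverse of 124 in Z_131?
124^(-1) ≡ 56 (mod 131). Verification: 124 × 56 = 6944 ≡ 1 (mod 131)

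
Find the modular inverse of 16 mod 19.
16^(-1) ≡ 6 (mod 19). Verification: 16 × 6 = 96 ≡ 1 (mod 19)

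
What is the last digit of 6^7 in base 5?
6 ≡ 1 (mod 5). 7 = 4 + 2 + 1 (binary 111). Repeated squaring mod 5: 1^1 ≡ 1; 1^2 ≡ 1² = 1 ≡ 1; 1^4 ≡ 1² = 1 ≡ 1. Multiply: 6^7 ≡ 1^4 × 1^2 × 1^1 ≡ 1 × 1 × 1 (mod 5): 1 × 1 = 1 ≡ 1; 1 × 1 = 1 ≡ 1. So 6^7 ≡ 1 (mod 5).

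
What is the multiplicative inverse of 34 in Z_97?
20

Using Extended Euclidean Algorithm:
gcd(34, 97) = 1
Bezout coefficients: 34 × 20 + 97 × -7 = 1
So 34 × 20 ≡ 1 (mod 97)
The inverse is 20 mod 97 = 20
Verification: 34 × 20 = 680 = 7 × 97 + 1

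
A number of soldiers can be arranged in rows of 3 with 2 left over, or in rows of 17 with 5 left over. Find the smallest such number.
M = 3 × 17 = 51. M₁ = 17, y₁ ≡ 2 (mod 3). M₂ = 3, y₂ ≡ 6 (mod 17). n = 2×17×2 + 5×3×6 ≡ 5 (mod 51). The smallest positive such number is 5.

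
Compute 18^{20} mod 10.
6

Using successive squaring:
Binary expansion of 20: 10100
Powers of 18 mod 10 (each is the square of the previous):
  18^1 ≡ 8 (mod 10)
  18^2 ≡ 8² = 64 ≡ 4 (mod 10)
  18^4 ≡ 4² = 16 ≡ 6 (mod 10)
  18^8 ≡ 6² = 36 ≡ 6 (mod 10)
  18^16 ≡ 6² = 36 ≡ 6 (mod 10)
20 = 16 + 4, so 18^20 = 18^16 × 18^4 ≡ 6 × 6 (mod 10)
Multiplying step by step:
  6 × 6 = 36 ≡ 6 (mod 10)
Result: 18^20 ≡ 6 (mod 10)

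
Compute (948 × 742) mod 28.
0

(948 × 742) = 703416
703416 mod 28 = 0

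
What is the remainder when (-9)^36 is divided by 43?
Using repeated squaring. (-9) ≡ 34 (mod 43). 36 = 32 + 4 (binary 100100). Repeated squaring mod 43: 34^1 ≡ 34; 34^2 ≡ 34² = 1156 ≡ 38; 34^4 ≡ 38² = 1444 ≡ 25; 34^8 ≡ 25² = 625 ≡ 23; 34^16 ≡ 23² = 529 ≡ 13; 34^32 ≡ 13² = 169 ≡ 40. Multiply: (-9)^36 ≡ 34^32 × 34^4 ≡ 40 × 25 (mod 43): 40 × 25 = 1000 ≡ 11. So (-9)^36 ≡ 11 (mod 43).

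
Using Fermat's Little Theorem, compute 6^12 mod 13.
By Fermat's Little Theorem, 6^{12} ≡ 1 (mod 13) since 13 is prime and gcd(6, 13) = 1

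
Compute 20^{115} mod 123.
50

Using successive squaring:
Binary expansion of 115: 1110011
Powers of 20 mod 123 (each is the square of the previous):
  20^1 ≡ 20 (mod 123)
  20^2 ≡ 20² = 400 ≡ 31 (mod 123)
  20^4 ≡ 31² = 961 ≡ 100 (mod 123)
  20^8 ≡ 100² = 10000 ≡ 37 (mod 123)
  20^16 ≡ 37² = 1369 ≡ 16 (mod 123)
  20^32 ≡ 16² = 256 ≡ 10 (mod 123)
  20^64 ≡ 10² = 100 ≡ 100 (mod 123)
115 = 64 + 32 + 16 + 2 + 1, so 20^115 = 20^64 × 20^32 × 20^16 × 20^2 × 20^1 ≡ 100 × 10 × 16 × 31 × 20 (mod 123)
Multiplying step by step:
  100 × 10 = 1000 ≡ 16 (mod 123)
  16 × 16 = 256 ≡ 10 (mod 123)
  10 × 31 = 310 ≡ 64 (mod 123)
  64 × 20 = 1280 ≡ 50 (mod 123)
Result: 20^115 ≡ 50 (mod 123)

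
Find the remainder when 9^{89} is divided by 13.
By Fermat: 9^{12} ≡ 1 (mod 13). 89 = 7×12 + 5. So 9^{89} ≡ 9^{5} ≡ 3 (mod 13)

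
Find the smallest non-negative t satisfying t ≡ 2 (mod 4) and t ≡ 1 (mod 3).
M = 4 × 3 = 12. M₁ = 3, y₁ ≡ 3 (mod 4). M₂ = 4, y₂ ≡ 1 (mod 3). t = 2×3×3 + 1×4×1 ≡ 10 (mod 12)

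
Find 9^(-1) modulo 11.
5

Using Extended Euclidean Algorithm:
gcd(9, 11) = 1
Bezout coefficients: 9 × 5 + 11 × -4 = 1
So 9 × 5 ≡ 1 (mod 11)
The inverse is 5 mod 11 = 5
Verification: 9 × 5 = 45 = 4 × 11 + 1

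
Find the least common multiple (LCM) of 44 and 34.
748

First find GCD(44, 34) using the Euclidean algorithm:
44 = 1 × 34 + 10
34 = 3 × 10 + 4
10 = 2 × 4 + 2
4 = 2 × 2 + 0
GCD(44, 34) = 2

LCM formula: LCM(a, b) = (a × b) / GCD(a, b)
LCM(44, 34) = (44 × 34) / 2
LCM(44, 34) = 1496 / 2
LCM(44, 34) = 748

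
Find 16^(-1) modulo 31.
2

Using Extended Euclidean Algorithm:
gcd(16, 31) = 1
Bezout coefficients: 16 × 2 + 31 × -1 = 1
So 16 × 2 ≡ 1 (mod 31)
The inverse is 2 mod 31 = 2
Verification: 16 × 2 = 32 = 1 × 31 + 1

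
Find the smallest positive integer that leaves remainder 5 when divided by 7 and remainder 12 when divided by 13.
M = 7 × 13 = 91. M₁ = 13, y₁ ≡ 6 (mod 7). M₂ = 7, y₂ ≡ 2 (mod 13). n = 5×13×6 + 12×7×2 ≡ 12 (mod 91). The smallest positive such number is 12.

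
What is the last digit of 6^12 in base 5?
Using Fermat: 6^{4} ≡ 1 (mod 5). 12 ≡ 0 (mod 4). So 6^{12} ≡ 6^{0} ≡ 1 (mod 5)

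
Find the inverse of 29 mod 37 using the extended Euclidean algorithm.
Extended GCD: 29(-14) + 37(11) = 1. So 29^(-1) ≡ 23 ≡ 23 (mod 37). Verify: 29 × 23 = 667 ≡ 1 (mod 37)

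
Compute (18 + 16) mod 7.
6

(18 + 16) = 34
34 mod 7 = 6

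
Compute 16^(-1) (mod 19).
6

Using Extended Euclidean Algorithm:
gcd(16, 19) = 1
Bezout coefficients: 16 × 6 + 19 × -5 = 1
So 16 × 6 ≡ 1 (mod 19)
The inverse is 6 mod 19 = 6
Verification: 16 × 6 = 96 = 5 × 19 + 1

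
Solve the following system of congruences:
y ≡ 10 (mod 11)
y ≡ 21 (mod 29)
21

Using the Chinese Remainder Theorem:
M = product of moduli = 319
For equation 1: M_1 = 29, 29 ≡ 7 (mod 11), inverse of 29 mod 11 is 8 (check: 7 × 8 = 56 ≡ 1 (mod 11))
For equation 2: M_2 = 11, 11 ≡ 11 (mod 29), inverse of 11 mod 29 is 8 (check: 11 × 8 = 88 ≡ 1 (mod 29))
Combine: y ≡ Σ r_i×M_i×(M_i⁻¹ mod m_i) = 10×29×8 + 21×11×8 = 2320 + 1848 = 4168
4168 mod 319 = 21
y ≡ 21 (mod 319)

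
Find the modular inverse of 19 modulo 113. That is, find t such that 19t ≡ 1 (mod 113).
6

Using Extended Euclidean Algorithm:
gcd(19, 113) = 1
Bezout coefficients: 19 × 6 + 113 × -1 = 1
So 19 × 6 ≡ 1 (mod 113)
The inverse is 6 mod 113 = 6
Verification: 19 × 6 = 114 = 1 × 113 + 1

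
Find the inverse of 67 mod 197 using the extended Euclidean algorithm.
Extended GCD: 67(50) + 197(-17) = 1. So 67^(-1) ≡ 50 ≡ 50 (mod 197). Verify: 67 × 50 = 3350 ≡ 1 (mod 197)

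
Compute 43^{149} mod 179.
14

Using successive squaring:
Binary expansion of 149: 10010101
Powers of 43 mod 179 (each is the square of the previous):
  43^1 ≡ 43 (mod 179)
  43^2 ≡ 43² = 1849 ≡ 59 (mod 179)
  43^4 ≡ 59² = 3481 ≡ 80 (mod 179)
  43^8 ≡ 80² = 6400 ≡ 135 (mod 179)
  43^16 ≡ 135² = 18225 ≡ 146 (mod 179)
  43^32 ≡ 146² = 21316 ≡ 15 (mod 179)
  43^64 ≡ 15² = 225 ≡ 46 (mod 179)
  43^128 ≡ 46² = 2116 ≡ 147 (mod 179)
149 = 128 + 16 + 4 + 1, so 43^149 = 43^128 × 43^16 × 43^4 × 43^1 ≡ 147 × 146 × 80 × 43 (mod 179)
Multiplying step by step:
  147 × 146 = 21462 ≡ 161 (mod 179)
  161 × 80 = 12880 ≡ 171 (mod 179)
  171 × 43 = 7353 ≡ 14 (mod 179)
Result: 43^149 ≡ 14 (mod 179)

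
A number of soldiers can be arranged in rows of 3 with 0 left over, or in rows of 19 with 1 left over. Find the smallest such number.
M = 3 × 19 = 57. M₁ = 19, y₁ ≡ 1 (mod 3). M₂ = 3, y₂ ≡ 13 (mod 19). y = 0×19×1 + 1×3×13 ≡ 39 (mod 57). The smallest positive such number is 39.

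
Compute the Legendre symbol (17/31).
(17/31) = 17^{15} mod 31 = -1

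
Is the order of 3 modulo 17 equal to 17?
No, the actual order is 16, not 17.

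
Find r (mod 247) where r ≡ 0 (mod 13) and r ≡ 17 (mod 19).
M = 13 × 19 = 247. M₁ = 19, y₁ ≡ 11 (mod 13). M₂ = 13, y₂ ≡ 3 (mod 19). r = 0×19×11 + 17×13×3 ≡ 169 (mod 247)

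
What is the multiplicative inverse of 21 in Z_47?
9

Using Extended Euclidean Algorithm:
gcd(21, 47) = 1
Bezout coefficients: 21 × 9 + 47 × -4 = 1
So 21 × 9 ≡ 1 (mod 47)
The inverse is 9 mod 47 = 9
Verification: 21 × 9 = 189 = 4 × 47 + 1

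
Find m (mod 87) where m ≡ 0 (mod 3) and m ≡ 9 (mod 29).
M = 3 × 29 = 87. M₁ = 29, y₁ ≡ 2 (mod 3). M₂ = 3, y₂ ≡ 10 (mod 29). m = 0×29×2 + 9×3×10 ≡ 9 (mod 87)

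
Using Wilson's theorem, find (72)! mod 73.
By Wilson's theorem, (72)! ≡ -1 ≡ 72 (mod 73)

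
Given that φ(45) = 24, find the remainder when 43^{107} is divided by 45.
By Euler: 43^{24} ≡ 1 (mod 45) since gcd(43, 45) = 1. 107 = 4×24 + 11. So 43^{107} ≡ 43^{11} ≡ 22 (mod 45)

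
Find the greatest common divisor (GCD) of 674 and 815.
1

Using the Euclidean algorithm:
674 = 0 × 815 + 674
815 = 1 × 674 + 141
674 = 4 × 141 + 110
141 = 1 × 110 + 31
110 = 3 × 31 + 17
31 = 1 × 17 + 14
17 = 1 × 14 + 3
14 = 4 × 3 + 2
3 = 1 × 2 + 1
2 = 2 × 1 + 0

GCD(674, 815) = 1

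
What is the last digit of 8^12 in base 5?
Using Fermat: 8^{4} ≡ 1 (mod 5). 12 ≡ 0 (mod 4). So 8^{12} ≡ 8^{0} ≡ 1 (mod 5)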